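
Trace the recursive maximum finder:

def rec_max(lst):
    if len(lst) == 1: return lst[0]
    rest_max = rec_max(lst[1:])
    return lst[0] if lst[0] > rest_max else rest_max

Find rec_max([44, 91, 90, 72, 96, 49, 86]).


rec_max([44, 91, 90, 72, 96, 49, 86]): compare 44 with rec_max([91, 90, 72, 96, 49, 86])
rec_max([91, 90, 72, 96, 49, 86]): compare 91 with rec_max([90, 72, 96, 49, 86])
rec_max([90, 72, 96, 49, 86]): compare 90 with rec_max([72, 96, 49, 86])
rec_max([72, 96, 49, 86]): compare 72 with rec_max([96, 49, 86])
rec_max([96, 49, 86]): compare 96 with rec_max([49, 86])
rec_max([49, 86]): compare 49 with rec_max([86])
rec_max([86]) = 86  (base case)
Compare 49 with 86 -> 86
Compare 96 with 86 -> 96
Compare 72 with 96 -> 96
Compare 90 with 96 -> 96
Compare 91 with 96 -> 96
Compare 44 with 96 -> 96

96


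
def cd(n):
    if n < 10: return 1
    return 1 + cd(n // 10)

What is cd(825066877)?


cd(825066877) = 1 + cd(82506687)
cd(82506687) = 1 + cd(8250668)
cd(8250668) = 1 + cd(825066)
cd(825066) = 1 + cd(82506)
cd(82506) = 1 + cd(8250)
cd(8250) = 1 + cd(825)
cd(825) = 1 + cd(82)
cd(82) = 1 + cd(8)
cd(8) = 1  (base case: 8 < 10)
Unwinding: 1 + 1 + 1 + 1 + 1 + 1 + 1 + 1 + 1 = 9

9


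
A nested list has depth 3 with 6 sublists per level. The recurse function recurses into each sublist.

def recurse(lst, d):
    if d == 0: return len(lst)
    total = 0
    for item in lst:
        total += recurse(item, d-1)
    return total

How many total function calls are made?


At depth 0 (root): 1 call
At depth 1: each of 1 parents calls recurse on 6 children = 6 calls
At depth 2: each of 6 parents calls recurse on 6 children = 36 calls
At depth 3: each of 36 parents calls recurse on 6 children = 216 calls
Total: 1 + 6 + 36 + 216 = 259

259


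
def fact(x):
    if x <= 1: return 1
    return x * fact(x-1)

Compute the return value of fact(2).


fact(2)
= 2 * fact(1)
= 2 * 1
= 2

2


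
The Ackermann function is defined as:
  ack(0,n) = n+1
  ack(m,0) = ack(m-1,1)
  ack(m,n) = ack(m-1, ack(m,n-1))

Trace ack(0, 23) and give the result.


ack(0, 23) = 24
Result: ack(0, 23) = 24

24


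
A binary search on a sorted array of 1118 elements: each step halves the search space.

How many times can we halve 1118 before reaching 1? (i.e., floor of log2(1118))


1118 / 2 = 559
559 / 2 = 279
279 / 2 = 139
139 / 2 = 69
69 / 2 = 34
34 / 2 = 17
17 / 2 = 8
8 / 2 = 4
4 / 2 = 2
2 / 2 = 1
Reached 1 after 10 halvings

10


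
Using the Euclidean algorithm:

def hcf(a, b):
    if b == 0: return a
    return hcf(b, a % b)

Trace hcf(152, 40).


hcf(152, 40) = hcf(40, 32)
hcf(40, 32) = hcf(32, 8)
hcf(32, 8) = hcf(8, 0)
hcf(8, 0) = 8  (base case)

8


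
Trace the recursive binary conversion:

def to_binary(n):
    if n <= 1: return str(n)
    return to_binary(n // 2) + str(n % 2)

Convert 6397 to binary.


to_binary(6397) = to_binary(3198) + '1'
to_binary(3198) = to_binary(1599) + '0'
to_binary(1599) = to_binary(799) + '1'
to_binary(799) = to_binary(399) + '1'
to_binary(399) = to_binary(199) + '1'
to_binary(199) = to_binary(99) + '1'
to_binary(99) = to_binary(49) + '1'
to_binary(49) = to_binary(24) + '1'
to_binary(24) = to_binary(12) + '0'
to_binary(12) = to_binary(6) + '0'
to_binary(6) = to_binary(3) + '0'
to_binary(3) = to_binary(1) + '1'
to_binary(1) = '1'  (base case)
Concatenating: '1' + '1' + '0' + '0' + '0' + '1' + '1' + '1' + '1' + '1' + '1' + '0' + '1' = '1100011111101'

1100011111101


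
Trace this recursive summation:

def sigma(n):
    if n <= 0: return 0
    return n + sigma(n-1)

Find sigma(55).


sigma(55)
= 55 + 54 + 53 + 52 + 51 + 50 + 49 + 48 + 47 + 46 + 45 + 44 + 43 + 42 + 41 + 40 + 39 + 38 + 37 + 36 + 35 + 34 + 33 + 32 + 31 + 30 + 29 + 28 + 27 + 26 + 25 + 24 + 23 + 22 + 21 + 20 + 19 + 18 + 17 + 16 + 15 + 14 + 13 + 12 + 11 + 10 + 9 + 8 + 7 + 6 + 5 + 4 + 3 + 2 + 1 + sigma(0)
= 55 + 54 + 53 + 52 + 51 + 50 + 49 + 48 + 47 + 46 + 45 + 44 + 43 + 42 + 41 + 40 + 39 + 38 + 37 + 36 + 35 + 34 + 33 + 32 + 31 + 30 + 29 + 28 + 27 + 26 + 25 + 24 + 23 + 22 + 21 + 20 + 19 + 18 + 17 + 16 + 15 + 14 + 13 + 12 + 11 + 10 + 9 + 8 + 7 + 6 + 5 + 4 + 3 + 2 + 1 + 0
= 1540

1540


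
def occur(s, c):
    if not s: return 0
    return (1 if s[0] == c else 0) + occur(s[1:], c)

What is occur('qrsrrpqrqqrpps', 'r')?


s[0]='q' != 'r' -> 0
s[0]='r' == 'r' -> 1
s[0]='s' != 'r' -> 0
s[0]='r' == 'r' -> 1
s[0]='r' == 'r' -> 1
s[0]='p' != 'r' -> 0
s[0]='q' != 'r' -> 0
s[0]='r' == 'r' -> 1
s[0]='q' != 'r' -> 0
s[0]='q' != 'r' -> 0
s[0]='r' == 'r' -> 1
s[0]='p' != 'r' -> 0
s[0]='p' != 'r' -> 0
s[0]='s' != 'r' -> 0
Sum: 0 + 1 + 0 + 1 + 1 + 0 + 0 + 1 + 0 + 0 + 1 + 0 + 0 + 0 = 5

5


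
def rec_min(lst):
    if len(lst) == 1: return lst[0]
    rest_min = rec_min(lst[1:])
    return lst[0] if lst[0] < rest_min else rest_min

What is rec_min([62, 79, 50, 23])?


rec_min([62, 79, 50, 23]): compare 62 with rec_min([79, 50, 23])
rec_min([79, 50, 23]): compare 79 with rec_min([50, 23])
rec_min([50, 23]): compare 50 with rec_min([23])
rec_min([23]) = 23  (base case)
Compare 50 with 23 -> 23
Compare 79 with 23 -> 23
Compare 62 with 23 -> 23

23


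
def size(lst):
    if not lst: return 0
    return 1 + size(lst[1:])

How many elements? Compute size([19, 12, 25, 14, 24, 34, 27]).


size([19, 12, 25, 14, 24, 34, 27]) = 1 + size([12, 25, 14, 24, 34, 27])
size([12, 25, 14, 24, 34, 27]) = 1 + size([25, 14, 24, 34, 27])
size([25, 14, 24, 34, 27]) = 1 + size([14, 24, 34, 27])
size([14, 24, 34, 27]) = 1 + size([24, 34, 27])
size([24, 34, 27]) = 1 + size([34, 27])
size([34, 27]) = 1 + size([27])
size([27]) = 1 + size([])
size([]) = 0  (base case)
Unwinding: 1 + 1 + 1 + 1 + 1 + 1 + 1 + 0 = 7

7


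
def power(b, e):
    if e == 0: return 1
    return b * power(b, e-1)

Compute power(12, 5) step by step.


power(12, 5)
= 12 * power(12, 4)
= 12 * 12 * power(12, 3)
= 12 * 12 * 12 * power(12, 2)
= 12 * 12 * 12 * 12 * power(12, 1)
= 12 * 12 * 12 * 12 * 12 * power(12, 0)
= 12 * 12 * 12 * 12 * 12 * 1
= 248832

248832


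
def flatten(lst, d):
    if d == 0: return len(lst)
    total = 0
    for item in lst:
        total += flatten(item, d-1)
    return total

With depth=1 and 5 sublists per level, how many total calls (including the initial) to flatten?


At depth 0 (root): 1 call
At depth 1: each of 1 parents calls flatten on 5 children = 5 calls
Total: 1 + 5 = 6

6


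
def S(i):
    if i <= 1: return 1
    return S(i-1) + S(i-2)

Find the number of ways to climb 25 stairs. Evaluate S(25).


Building up from base cases:
S(0) = 1
S(1) = 1
S(2) = S(1) + S(0) = 1 + 1 = 2
S(3) = S(2) + S(1) = 2 + 1 = 3
S(4) = S(3) + S(2) = 3 + 2 = 5
S(5) = S(4) + S(3) = 5 + 3 = 8
S(6) = S(5) + S(4) = 8 + 5 = 13
S(7) = S(6) + S(5) = 13 + 8 = 21
S(8) = S(7) + S(6) = 21 + 13 = 34
S(9) = S(8) + S(7) = 34 + 21 = 55
S(10) = S(9) + S(8) = 55 + 34 = 89
S(11) = S(10) + S(9) = 89 + 55 = 144
S(12) = S(11) + S(10) = 144 + 89 = 233
S(13) = S(12) + S(11) = 233 + 144 = 377
S(14) = S(13) + S(12) = 377 + 233 = 610
S(15) = S(14) + S(13) = 610 + 377 = 987
S(16) = S(15) + S(14) = 987 + 610 = 1597
S(17) = S(16) + S(15) = 1597 + 987 = 2584
S(18) = S(17) + S(16) = 2584 + 1597 = 4181
S(19) = S(18) + S(17) = 4181 + 2584 = 6765
S(20) = S(19) + S(18) = 6765 + 4181 = 10946
S(21) = S(20) + S(19) = 10946 + 6765 = 17711
S(22) = S(21) + S(20) = 17711 + 10946 = 28657
S(23) = S(22) + S(21) = 28657 + 17711 = 46368
S(24) = S(23) + S(22) = 46368 + 28657 = 75025
S(25) = S(24) + S(23) = 75025 + 46368 = 121393

121393


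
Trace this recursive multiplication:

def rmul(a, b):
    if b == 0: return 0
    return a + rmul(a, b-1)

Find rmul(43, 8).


rmul(43, 8) = 43 + rmul(43, 7)
rmul(43, 7) = 43 + rmul(43, 6)
rmul(43, 6) = 43 + rmul(43, 5)
rmul(43, 5) = 43 + rmul(43, 4)
rmul(43, 4) = 43 + rmul(43, 3)
rmul(43, 3) = 43 + rmul(43, 2)
rmul(43, 2) = 43 + rmul(43, 1)
rmul(43, 1) = 43 + rmul(43, 0)
rmul(43, 0) = 0  (base case)
Total: 43 + 43 + 43 + 43 + 43 + 43 + 43 + 43 + 0 = 344

344


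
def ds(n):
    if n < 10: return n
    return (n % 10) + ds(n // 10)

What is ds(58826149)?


ds(58826149) = 9 + ds(5882614)
ds(5882614) = 4 + ds(588261)
ds(588261) = 1 + ds(58826)
ds(58826) = 6 + ds(5882)
ds(5882) = 2 + ds(588)
ds(588) = 8 + ds(58)
ds(58) = 8 + ds(5)
ds(5) = 5  (base case)
Total: 9 + 4 + 1 + 6 + 2 + 8 + 8 + 5 = 43

43


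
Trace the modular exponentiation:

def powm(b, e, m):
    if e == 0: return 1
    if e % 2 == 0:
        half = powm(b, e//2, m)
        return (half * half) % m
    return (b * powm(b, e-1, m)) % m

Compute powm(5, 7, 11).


powm(5, 7, 11): e is odd, compute powm(5, 6, 11)
  powm(5, 6, 11): e is even, compute powm(5, 3, 11)
    powm(5, 3, 11): e is odd, compute powm(5, 2, 11)
      powm(5, 2, 11): e is even, compute powm(5, 1, 11)
        powm(5, 1, 11): e is odd, compute powm(5, 0, 11)
          powm(5, 0, 11) = 1
        (5 * 1) % 11 = 5
      half=5, (5*5) % 11 = 3
    (5 * 3) % 11 = 4
  half=4, (4*4) % 11 = 5
(5 * 5) % 11 = 3

3


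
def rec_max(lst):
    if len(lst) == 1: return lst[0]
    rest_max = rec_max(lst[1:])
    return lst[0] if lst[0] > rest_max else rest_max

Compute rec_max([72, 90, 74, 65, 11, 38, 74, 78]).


rec_max([72, 90, 74, 65, 11, 38, 74, 78]): compare 72 with rec_max([90, 74, 65, 11, 38, 74, 78])
rec_max([90, 74, 65, 11, 38, 74, 78]): compare 90 with rec_max([74, 65, 11, 38, 74, 78])
rec_max([74, 65, 11, 38, 74, 78]): compare 74 with rec_max([65, 11, 38, 74, 78])
rec_max([65, 11, 38, 74, 78]): compare 65 with rec_max([11, 38, 74, 78])
rec_max([11, 38, 74, 78]): compare 11 with rec_max([38, 74, 78])
rec_max([38, 74, 78]): compare 38 with rec_max([74, 78])
rec_max([74, 78]): compare 74 with rec_max([78])
rec_max([78]) = 78  (base case)
Compare 74 with 78 -> 78
Compare 38 with 78 -> 78
Compare 11 with 78 -> 78
Compare 65 with 78 -> 78
Compare 74 with 78 -> 78
Compare 90 with 78 -> 90
Compare 72 with 90 -> 90

90


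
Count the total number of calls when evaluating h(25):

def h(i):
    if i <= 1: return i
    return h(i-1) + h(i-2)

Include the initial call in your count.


Let C(n) = total calls for h(n)
C(0) = 1, C(1) = 1
C(2) = 1 + C(1) + C(0) = 1 + 1 + 1 = 3
C(3) = 1 + C(2) + C(1) = 1 + 3 + 1 = 5
C(4) = 1 + C(3) + C(2) = 1 + 5 + 3 = 9
C(5) = 1 + C(4) + C(3) = 1 + 9 + 5 = 15
C(6) = 1 + C(5) + C(4) = 1 + 15 + 9 = 25
C(7) = 1 + C(6) + C(5) = 1 + 25 + 15 = 41
C(8) = 1 + C(7) + C(6) = 1 + 41 + 25 = 67
C(9) = 1 + C(8) + C(7) = 1 + 67 + 41 = 109
C(10) = 1 + C(9) + C(8) = 1 + 109 + 67 = 177
C(11) = 1 + C(10) + C(9) = 1 + 177 + 109 = 287
C(12) = 1 + C(11) + C(10) = 1 + 287 + 177 = 465
C(13) = 1 + C(12) + C(11) = 1 + 465 + 287 = 753
C(14) = 1 + C(13) + C(12) = 1 + 753 + 465 = 1219
C(15) = 1 + C(14) + C(13) = 1 + 1219 + 753 = 1973
C(16) = 1 + C(15) + C(14) = 1 + 1973 + 1219 = 3193
C(17) = 1 + C(16) + C(15) = 1 + 3193 + 1973 = 5167
C(18) = 1 + C(17) + C(16) = 1 + 5167 + 3193 = 8361
C(19) = 1 + C(18) + C(17) = 1 + 8361 + 5167 = 13529
C(20) = 1 + C(19) + C(18) = 1 + 13529 + 8361 = 21891
C(21) = 1 + C(20) + C(19) = 1 + 21891 + 13529 = 35421
C(22) = 1 + C(21) + C(20) = 1 + 35421 + 21891 = 57313
C(23) = 1 + C(22) + C(21) = 1 + 57313 + 35421 = 92735
C(24) = 1 + C(23) + C(22) = 1 + 92735 + 57313 = 150049
C(25) = 1 + C(24) + C(23) = 1 + 150049 + 92735 = 242785

242785


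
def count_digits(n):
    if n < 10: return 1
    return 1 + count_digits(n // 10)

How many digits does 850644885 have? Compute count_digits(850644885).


count_digits(850644885) = 1 + count_digits(85064488)
count_digits(85064488) = 1 + count_digits(8506448)
count_digits(8506448) = 1 + count_digits(850644)
count_digits(850644) = 1 + count_digits(85064)
count_digits(85064) = 1 + count_digits(8506)
count_digits(8506) = 1 + count_digits(850)
count_digits(850) = 1 + count_digits(85)
count_digits(85) = 1 + count_digits(8)
count_digits(8) = 1  (base case: 8 < 10)
Unwinding: 1 + 1 + 1 + 1 + 1 + 1 + 1 + 1 + 1 = 9

9


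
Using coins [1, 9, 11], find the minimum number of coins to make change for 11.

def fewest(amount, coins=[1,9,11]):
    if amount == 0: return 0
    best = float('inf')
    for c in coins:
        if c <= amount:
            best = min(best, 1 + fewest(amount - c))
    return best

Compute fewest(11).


Building up with DP:
fewest(0) = 0
fewest(1) = min(1+fewest(0)=1+0=1) = 1
fewest(2) = min(1+fewest(1)=1+1=2) = 2
fewest(3) = min(1+fewest(2)=1+2=3) = 3
fewest(4) = min(1+fewest(3)=1+3=4) = 4
fewest(5) = min(1+fewest(4)=1+4=5) = 5
fewest(6) = min(1+fewest(5)=1+5=6) = 6
fewest(7) = min(1+fewest(6)=1+6=7) = 7
fewest(8) = min(1+fewest(7)=1+7=8) = 8
fewest(9) = min(1+fewest(8)=1+8=9, 1+fewest(0)=1+0=1) = 1
fewest(10) = min(1+fewest(9)=1+1=2, 1+fewest(1)=1+1=2) = 2
fewest(11) = min(1+fewest(10)=1+2=3, 1+fewest(2)=1+2=3, 1+fewest(0)=1+0=1) = 1

1


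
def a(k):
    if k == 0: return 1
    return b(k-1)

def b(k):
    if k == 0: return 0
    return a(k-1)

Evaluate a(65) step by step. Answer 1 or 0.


a(65) = b(64)
b(64) = a(63)
a(63) = b(62)
b(62) = a(61)
a(61) = b(60)
b(60) = a(59)
a(59) = b(58)
b(58) = a(57)
a(57) = b(56)
b(56) = a(55)
a(55) = b(54)
b(54) = a(53)
a(53) = b(52)
b(52) = a(51)
a(51) = b(50)
b(50) = a(49)
a(49) = b(48)
b(48) = a(47)
a(47) = b(46)
b(46) = a(45)
a(45) = b(44)
b(44) = a(43)
a(43) = b(42)
b(42) = a(41)
a(41) = b(40)
b(40) = a(39)
a(39) = b(38)
b(38) = a(37)
a(37) = b(36)
b(36) = a(35)
a(35) = b(34)
b(34) = a(33)
a(33) = b(32)
b(32) = a(31)
a(31) = b(30)
b(30) = a(29)
a(29) = b(28)
b(28) = a(27)
a(27) = b(26)
b(26) = a(25)
a(25) = b(24)
b(24) = a(23)
a(23) = b(22)
b(22) = a(21)
a(21) = b(20)
b(20) = a(19)
a(19) = b(18)
b(18) = a(17)
a(17) = b(16)
b(16) = a(15)
a(15) = b(14)
b(14) = a(13)
a(13) = b(12)
b(12) = a(11)
a(11) = b(10)
b(10) = a(9)
a(9) = b(8)
b(8) = a(7)
a(7) = b(6)
b(6) = a(5)
a(5) = b(4)
b(4) = a(3)
a(3) = b(2)
b(2) = a(1)
a(1) = b(0)
b(0) = 0  (base case)
Result: 0

0


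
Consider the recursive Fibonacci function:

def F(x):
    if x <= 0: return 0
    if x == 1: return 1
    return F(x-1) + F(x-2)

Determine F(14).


Computing F(14) bottom-up:
F(0) = 0
F(1) = 1
F(2) = F(1) + F(0) = 1 + 0 = 1
F(3) = F(2) + F(1) = 1 + 1 = 2
F(4) = F(3) + F(2) = 2 + 1 = 3
F(5) = F(4) + F(3) = 3 + 2 = 5
F(6) = F(5) + F(4) = 5 + 3 = 8
F(7) = F(6) + F(5) = 8 + 5 = 13
F(8) = F(7) + F(6) = 13 + 8 = 21
F(9) = F(8) + F(7) = 21 + 13 = 34
F(10) = F(9) + F(8) = 34 + 21 = 55
F(11) = F(10) + F(9) = 55 + 34 = 89
F(12) = F(11) + F(10) = 89 + 55 = 144
F(13) = F(12) + F(11) = 144 + 89 = 233
F(14) = F(13) + F(12) = 233 + 144 = 377

377


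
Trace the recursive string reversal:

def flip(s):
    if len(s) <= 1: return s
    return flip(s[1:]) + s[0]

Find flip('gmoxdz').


flip('gmoxdz') = flip('moxdz') + 'g'
flip('moxdz') = flip('oxdz') + 'm'
flip('oxdz') = flip('xdz') + 'o'
flip('xdz') = flip('dz') + 'x'
flip('dz') = flip('z') + 'd'
flip('z') = 'z'  (base case)
Concatenating: 'z' + 'd' + 'x' + 'o' + 'm' + 'g' = 'zdxomg'

zdxomg


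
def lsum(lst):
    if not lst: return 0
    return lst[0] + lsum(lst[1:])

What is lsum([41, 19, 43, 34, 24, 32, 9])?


lsum([41, 19, 43, 34, 24, 32, 9]) = 41 + lsum([19, 43, 34, 24, 32, 9])
lsum([19, 43, 34, 24, 32, 9]) = 19 + lsum([43, 34, 24, 32, 9])
lsum([43, 34, 24, 32, 9]) = 43 + lsum([34, 24, 32, 9])
lsum([34, 24, 32, 9]) = 34 + lsum([24, 32, 9])
lsum([24, 32, 9]) = 24 + lsum([32, 9])
lsum([32, 9]) = 32 + lsum([9])
lsum([9]) = 9 + lsum([])
lsum([]) = 0  (base case)
Total: 41 + 19 + 43 + 34 + 24 + 32 + 9 + 0 = 202

202


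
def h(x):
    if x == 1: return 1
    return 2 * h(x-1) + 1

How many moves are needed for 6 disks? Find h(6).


h(6) = 2 * h(5) + 1
h(5) = 2 * h(4) + 1
h(4) = 2 * h(3) + 1
h(3) = 2 * h(2) + 1
h(2) = 2 * h(1) + 1
h(1) = 1  (base case)
h(2) = 2 * 1 + 1 = 3
h(3) = 2 * 3 + 1 = 7
h(4) = 2 * 7 + 1 = 15
h(5) = 2 * 15 + 1 = 31
h(6) = 2 * 31 + 1 = 63

63


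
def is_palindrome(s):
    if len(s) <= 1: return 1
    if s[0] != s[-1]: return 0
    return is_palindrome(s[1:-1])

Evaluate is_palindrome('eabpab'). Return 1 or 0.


is_palindrome('eabpab'): s[0]='e' != s[-1]='b' -> return 0
Result: 0 (not a palindrome)

0


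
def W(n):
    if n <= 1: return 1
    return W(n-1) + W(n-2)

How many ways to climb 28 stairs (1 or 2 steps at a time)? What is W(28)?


Building up from base cases:
W(0) = 1
W(1) = 1
W(2) = W(1) + W(0) = 1 + 1 = 2
W(3) = W(2) + W(1) = 2 + 1 = 3
W(4) = W(3) + W(2) = 3 + 2 = 5
W(5) = W(4) + W(3) = 5 + 3 = 8
W(6) = W(5) + W(4) = 8 + 5 = 13
W(7) = W(6) + W(5) = 13 + 8 = 21
W(8) = W(7) + W(6) = 21 + 13 = 34
W(9) = W(8) + W(7) = 34 + 21 = 55
W(10) = W(9) + W(8) = 55 + 34 = 89
W(11) = W(10) + W(9) = 89 + 55 = 144
W(12) = W(11) + W(10) = 144 + 89 = 233
W(13) = W(12) + W(11) = 233 + 144 = 377
W(14) = W(13) + W(12) = 377 + 233 = 610
W(15) = W(14) + W(13) = 610 + 377 = 987
W(16) = W(15) + W(14) = 987 + 610 = 1597
W(17) = W(16) + W(15) = 1597 + 987 = 2584
W(18) = W(17) + W(16) = 2584 + 1597 = 4181
W(19) = W(18) + W(17) = 4181 + 2584 = 6765
W(20) = W(19) + W(18) = 6765 + 4181 = 10946
W(21) = W(20) + W(19) = 10946 + 6765 = 17711
W(22) = W(21) + W(20) = 17711 + 10946 = 28657
W(23) = W(22) + W(21) = 28657 + 17711 = 46368
W(24) = W(23) + W(22) = 46368 + 28657 = 75025
W(25) = W(24) + W(23) = 75025 + 46368 = 121393
W(26) = W(25) + W(24) = 121393 + 75025 = 196418
W(27) = W(26) + W(25) = 196418 + 121393 = 317811
W(28) = W(27) + W(26) = 317811 + 196418 = 514229

514229


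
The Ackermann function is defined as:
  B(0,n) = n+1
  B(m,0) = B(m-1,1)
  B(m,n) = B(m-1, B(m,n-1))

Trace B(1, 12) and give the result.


B(1, 12) = B(0, B(1, 11))
  B(1, 11) = B(0, B(1, 10))
    B(1, 10) = B(0, B(1, 9))
      B(1, 9) = B(0, B(1, 8))
        B(1, 8) = B(0, B(1, 7))
          B(1, 7) = B(0, B(1, 6))
          B(1, 6) = B(0, B(1, 5))
          B(1, 5) = B(0, B(1, 4))
          B(1, 4) = B(0, B(1, 3))
          B(1, 3) = B(0, B(1, 2))
          B(1, 2) = B(0, B(1, 1))
          B(1, 1) = B(0, B(1, 0))
          B(1, 0) = B(0, 1)
          B(0, 1) = 2
            = B(0, 2)
          B(0, 2) = 3
            = B(0, 3)
          B(0, 3) = 4
            = B(0, 4)
          B(0, 4) = 5
            = B(0, 5)
          B(0, 5) = 6
            = B(0, 6)
          B(0, 6) = 7
            = B(0, 7)
... (trace truncated)
Result: B(1, 12) = 14

14


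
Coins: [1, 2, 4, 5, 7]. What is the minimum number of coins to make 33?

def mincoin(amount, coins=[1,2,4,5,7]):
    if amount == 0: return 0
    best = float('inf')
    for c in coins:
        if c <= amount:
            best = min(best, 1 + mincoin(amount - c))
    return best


Building up with DP:
mincoin(0) = 0
mincoin(1) = min(1+mincoin(0)=1+0=1) = 1
mincoin(2) = min(1+mincoin(1)=1+1=2, 1+mincoin(0)=1+0=1) = 1
mincoin(3) = min(1+mincoin(2)=1+1=2, 1+mincoin(1)=1+1=2) = 2
mincoin(4) = min(1+mincoin(3)=1+2=3, 1+mincoin(2)=1+1=2, 1+mincoin(0)=1+0=1) = 1
mincoin(5) = min(1+mincoin(4)=1+1=2, 1+mincoin(3)=1+2=3, 1+mincoin(1)=1+1=2, 1+mincoin(0)=1+0=1) = 1
mincoin(6) = min(1+mincoin(5)=1+1=2, 1+mincoin(4)=1+1=2, 1+mincoin(2)=1+1=2, 1+mincoin(1)=1+1=2) = 2
mincoin(7) = min(1+mincoin(6)=1+2=3, 1+mincoin(5)=1+1=2, 1+mincoin(3)=1+2=3, 1+mincoin(2)=1+1=2, 1+mincoin(0)=1+0=1) = 1
mincoin(8) = min(1+mincoin(7)=1+1=2, 1+mincoin(6)=1+2=3, 1+mincoin(4)=1+1=2, 1+mincoin(3)=1+2=3, 1+mincoin(1)=1+1=2) = 2
mincoin(9) = min(1+mincoin(8)=1+2=3, 1+mincoin(7)=1+1=2, 1+mincoin(5)=1+1=2, 1+mincoin(4)=1+1=2, 1+mincoin(2)=1+1=2) = 2
mincoin(10) = min(1+mincoin(9)=1+2=3, 1+mincoin(8)=1+2=3, 1+mincoin(6)=1+2=3, 1+mincoin(5)=1+1=2, 1+mincoin(3)=1+2=3) = 2
mincoin(11) = min(1+mincoin(10)=1+2=3, 1+mincoin(9)=1+2=3, 1+mincoin(7)=1+1=2, 1+mincoin(6)=1+2=3, 1+mincoin(4)=1+1=2) = 2
mincoin(12) = min(1+mincoin(11)=1+2=3, 1+mincoin(10)=1+2=3, 1+mincoin(8)=1+2=3, 1+mincoin(7)=1+1=2, 1+mincoin(5)=1+1=2) = 2
mincoin(13) = min(1+mincoin(12)=1+2=3, 1+mincoin(11)=1+2=3, 1+mincoin(9)=1+2=3, 1+mincoin(8)=1+2=3, 1+mincoin(6)=1+2=3) = 3
mincoin(14) = min(1+mincoin(13)=1+3=4, 1+mincoin(12)=1+2=3, 1+mincoin(10)=1+2=3, 1+mincoin(9)=1+2=3, 1+mincoin(7)=1+1=2) = 2
mincoin(15) = min(1+mincoin(14)=1+2=3, 1+mincoin(13)=1+3=4, 1+mincoin(11)=1+2=3, 1+mincoin(10)=1+2=3, 1+mincoin(8)=1+2=3) = 3
mincoin(16) = min(1+mincoin(15)=1+3=4, 1+mincoin(14)=1+2=3, 1+mincoin(12)=1+2=3, 1+mincoin(11)=1+2=3, 1+mincoin(9)=1+2=3) = 3
mincoin(17) = min(1+mincoin(16)=1+3=4, 1+mincoin(15)=1+3=4, 1+mincoin(13)=1+3=4, 1+mincoin(12)=1+2=3, 1+mincoin(10)=1+2=3) = 3
mincoin(18) = min(1+mincoin(17)=1+3=4, 1+mincoin(16)=1+3=4, 1+mincoin(14)=1+2=3, 1+mincoin(13)=1+3=4, 1+mincoin(11)=1+2=3) = 3
mincoin(19) = min(1+mincoin(18)=1+3=4, 1+mincoin(17)=1+3=4, 1+mincoin(15)=1+3=4, 1+mincoin(14)=1+2=3, 1+mincoin(12)=1+2=3) = 3
mincoin(20) = min(1+mincoin(19)=1+3=4, 1+mincoin(18)=1+3=4, 1+mincoin(16)=1+3=4, 1+mincoin(15)=1+3=4, 1+mincoin(13)=1+3=4) = 4
mincoin(21) = min(1+mincoin(20)=1+4=5, 1+mincoin(19)=1+3=4, 1+mincoin(17)=1+3=4, 1+mincoin(16)=1+3=4, 1+mincoin(14)=1+2=3) = 3
mincoin(22) = min(1+mincoin(21)=1+3=4, 1+mincoin(20)=1+4=5, 1+mincoin(18)=1+3=4, 1+mincoin(17)=1+3=4, 1+mincoin(15)=1+3=4) = 4
mincoin(23) = min(1+mincoin(22)=1+4=5, 1+mincoin(21)=1+3=4, 1+mincoin(19)=1+3=4, 1+mincoin(18)=1+3=4, 1+mincoin(16)=1+3=4) = 4
mincoin(24) = min(1+mincoin(23)=1+4=5, 1+mincoin(22)=1+4=5, 1+mincoin(20)=1+4=5, 1+mincoin(19)=1+3=4, 1+mincoin(17)=1+3=4) = 4
mincoin(25) = min(1+mincoin(24)=1+4=5, 1+mincoin(23)=1+4=5, 1+mincoin(21)=1+3=4, 1+mincoin(20)=1+4=5, 1+mincoin(18)=1+3=4) = 4
mincoin(26) = min(1+mincoin(25)=1+4=5, 1+mincoin(24)=1+4=5, 1+mincoin(22)=1+4=5, 1+mincoin(21)=1+3=4, 1+mincoin(19)=1+3=4) = 4
mincoin(27) = min(1+mincoin(26)=1+4=5, 1+mincoin(25)=1+4=5, 1+mincoin(23)=1+4=5, 1+mincoin(22)=1+4=5, 1+mincoin(20)=1+4=5) = 5
mincoin(28) = min(1+mincoin(27)=1+5=6, 1+mincoin(26)=1+4=5, 1+mincoin(24)=1+4=5, 1+mincoin(23)=1+4=5, 1+mincoin(21)=1+3=4) = 4
mincoin(29) = min(1+mincoin(28)=1+4=5, 1+mincoin(27)=1+5=6, 1+mincoin(25)=1+4=5, 1+mincoin(24)=1+4=5, 1+mincoin(22)=1+4=5) = 5
mincoin(30) = min(1+mincoin(29)=1+5=6, 1+mincoin(28)=1+4=5, 1+mincoin(26)=1+4=5, 1+mincoin(25)=1+4=5, 1+mincoin(23)=1+4=5) = 5
mincoin(31) = min(1+mincoin(30)=1+5=6, 1+mincoin(29)=1+5=6, 1+mincoin(27)=1+5=6, 1+mincoin(26)=1+4=5, 1+mincoin(24)=1+4=5) = 5
mincoin(32) = min(1+mincoin(31)=1+5=6, 1+mincoin(30)=1+5=6, 1+mincoin(28)=1+4=5, 1+mincoin(27)=1+5=6, 1+mincoin(25)=1+4=5) = 5
mincoin(33) = min(1+mincoin(32)=1+5=6, 1+mincoin(31)=1+5=6, 1+mincoin(29)=1+5=6, 1+mincoin(28)=1+4=5, 1+mincoin(26)=1+4=5) = 5

5


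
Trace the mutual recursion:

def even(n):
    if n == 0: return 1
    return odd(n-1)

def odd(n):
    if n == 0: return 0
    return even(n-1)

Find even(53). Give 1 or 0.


even(53) = odd(52)
odd(52) = even(51)
even(51) = odd(50)
odd(50) = even(49)
even(49) = odd(48)
odd(48) = even(47)
even(47) = odd(46)
odd(46) = even(45)
even(45) = odd(44)
odd(44) = even(43)
even(43) = odd(42)
odd(42) = even(41)
even(41) = odd(40)
odd(40) = even(39)
even(39) = odd(38)
odd(38) = even(37)
even(37) = odd(36)
odd(36) = even(35)
even(35) = odd(34)
odd(34) = even(33)
even(33) = odd(32)
odd(32) = even(31)
even(31) = odd(30)
odd(30) = even(29)
even(29) = odd(28)
odd(28) = even(27)
even(27) = odd(26)
odd(26) = even(25)
even(25) = odd(24)
odd(24) = even(23)
even(23) = odd(22)
odd(22) = even(21)
even(21) = odd(20)
odd(20) = even(19)
even(19) = odd(18)
odd(18) = even(17)
even(17) = odd(16)
odd(16) = even(15)
even(15) = odd(14)
odd(14) = even(13)
even(13) = odd(12)
odd(12) = even(11)
even(11) = odd(10)
odd(10) = even(9)
even(9) = odd(8)
odd(8) = even(7)
even(7) = odd(6)
odd(6) = even(5)
even(5) = odd(4)
odd(4) = even(3)
even(3) = odd(2)
odd(2) = even(1)
even(1) = odd(0)
odd(0) = 0  (base case)
Result: 0

0


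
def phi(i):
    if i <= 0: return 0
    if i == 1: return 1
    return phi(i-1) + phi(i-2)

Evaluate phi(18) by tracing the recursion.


Computing phi(18) bottom-up:
phi(0) = 0
phi(1) = 1
phi(2) = phi(1) + phi(0) = 1 + 0 = 1
phi(3) = phi(2) + phi(1) = 1 + 1 = 2
phi(4) = phi(3) + phi(2) = 2 + 1 = 3
phi(5) = phi(4) + phi(3) = 3 + 2 = 5
phi(6) = phi(5) + phi(4) = 5 + 3 = 8
phi(7) = phi(6) + phi(5) = 8 + 5 = 13
phi(8) = phi(7) + phi(6) = 13 + 8 = 21
phi(9) = phi(8) + phi(7) = 21 + 13 = 34
phi(10) = phi(9) + phi(8) = 34 + 21 = 55
phi(11) = phi(10) + phi(9) = 55 + 34 = 89
phi(12) = phi(11) + phi(10) = 89 + 55 = 144
phi(13) = phi(12) + phi(11) = 144 + 89 = 233
phi(14) = phi(13) + phi(12) = 233 + 144 = 377
phi(15) = phi(14) + phi(13) = 377 + 233 = 610
phi(16) = phi(15) + phi(14) = 610 + 377 = 987
phi(17) = phi(16) + phi(15) = 987 + 610 = 1597
phi(18) = phi(17) + phi(16) = 1597 + 987 = 2584

2584


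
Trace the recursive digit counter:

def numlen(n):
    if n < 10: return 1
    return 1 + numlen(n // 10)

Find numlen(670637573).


numlen(670637573) = 1 + numlen(67063757)
numlen(67063757) = 1 + numlen(6706375)
numlen(6706375) = 1 + numlen(670637)
numlen(670637) = 1 + numlen(67063)
numlen(67063) = 1 + numlen(6706)
numlen(6706) = 1 + numlen(670)
numlen(670) = 1 + numlen(67)
numlen(67) = 1 + numlen(6)
numlen(6) = 1  (base case: 6 < 10)
Unwinding: 1 + 1 + 1 + 1 + 1 + 1 + 1 + 1 + 1 = 9

9


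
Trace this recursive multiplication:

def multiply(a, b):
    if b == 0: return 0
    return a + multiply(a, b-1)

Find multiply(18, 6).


multiply(18, 6) = 18 + multiply(18, 5)
multiply(18, 5) = 18 + multiply(18, 4)
multiply(18, 4) = 18 + multiply(18, 3)
multiply(18, 3) = 18 + multiply(18, 2)
multiply(18, 2) = 18 + multiply(18, 1)
multiply(18, 1) = 18 + multiply(18, 0)
multiply(18, 0) = 0  (base case)
Total: 18 + 18 + 18 + 18 + 18 + 18 + 0 = 108

108


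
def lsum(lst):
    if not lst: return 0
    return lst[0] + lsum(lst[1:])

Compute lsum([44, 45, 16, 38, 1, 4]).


lsum([44, 45, 16, 38, 1, 4]) = 44 + lsum([45, 16, 38, 1, 4])
lsum([45, 16, 38, 1, 4]) = 45 + lsum([16, 38, 1, 4])
lsum([16, 38, 1, 4]) = 16 + lsum([38, 1, 4])
lsum([38, 1, 4]) = 38 + lsum([1, 4])
lsum([1, 4]) = 1 + lsum([4])
lsum([4]) = 4 + lsum([])
lsum([]) = 0  (base case)
Total: 44 + 45 + 16 + 38 + 1 + 4 + 0 = 148

148


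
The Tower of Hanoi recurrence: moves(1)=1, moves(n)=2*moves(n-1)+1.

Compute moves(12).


moves(12) = 2 * moves(11) + 1
moves(11) = 2 * moves(10) + 1
moves(10) = 2 * moves(9) + 1
moves(9) = 2 * moves(8) + 1
moves(8) = 2 * moves(7) + 1
moves(7) = 2 * moves(6) + 1
moves(6) = 2 * moves(5) + 1
moves(5) = 2 * moves(4) + 1
moves(4) = 2 * moves(3) + 1
moves(3) = 2 * moves(2) + 1
moves(2) = 2 * moves(1) + 1
moves(1) = 1  (base case)
moves(2) = 2 * 1 + 1 = 3
moves(3) = 2 * 3 + 1 = 7
moves(4) = 2 * 7 + 1 = 15
moves(5) = 2 * 15 + 1 = 31
moves(6) = 2 * 31 + 1 = 63
moves(7) = 2 * 63 + 1 = 127
moves(8) = 2 * 127 + 1 = 255
moves(9) = 2 * 255 + 1 = 511
moves(10) = 2 * 511 + 1 = 1023
moves(11) = 2 * 1023 + 1 = 2047
moves(12) = 2 * 2047 + 1 = 4095

4095


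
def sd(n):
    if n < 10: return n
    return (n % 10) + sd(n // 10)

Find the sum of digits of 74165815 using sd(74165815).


sd(74165815) = 5 + sd(7416581)
sd(7416581) = 1 + sd(741658)
sd(741658) = 8 + sd(74165)
sd(74165) = 5 + sd(7416)
sd(7416) = 6 + sd(741)
sd(741) = 1 + sd(74)
sd(74) = 4 + sd(7)
sd(7) = 7  (base case)
Total: 5 + 1 + 8 + 5 + 6 + 1 + 4 + 7 = 37

37


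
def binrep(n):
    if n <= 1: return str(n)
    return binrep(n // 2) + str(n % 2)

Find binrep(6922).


binrep(6922) = binrep(3461) + '0'
binrep(3461) = binrep(1730) + '1'
binrep(1730) = binrep(865) + '0'
binrep(865) = binrep(432) + '1'
binrep(432) = binrep(216) + '0'
binrep(216) = binrep(108) + '0'
binrep(108) = binrep(54) + '0'
binrep(54) = binrep(27) + '0'
binrep(27) = binrep(13) + '1'
binrep(13) = binrep(6) + '1'
binrep(6) = binrep(3) + '0'
binrep(3) = binrep(1) + '1'
binrep(1) = '1'  (base case)
Concatenating: '1' + '1' + '0' + '1' + '1' + '0' + '0' + '0' + '0' + '1' + '0' + '1' + '0' = '1101100001010'

1101100001010


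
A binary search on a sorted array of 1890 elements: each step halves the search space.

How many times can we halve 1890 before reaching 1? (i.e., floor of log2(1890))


1890 / 2 = 945
945 / 2 = 472
472 / 2 = 236
236 / 2 = 118
118 / 2 = 59
59 / 2 = 29
29 / 2 = 14
14 / 2 = 7
7 / 2 = 3
3 / 2 = 1
Reached 1 after 10 halvings

10


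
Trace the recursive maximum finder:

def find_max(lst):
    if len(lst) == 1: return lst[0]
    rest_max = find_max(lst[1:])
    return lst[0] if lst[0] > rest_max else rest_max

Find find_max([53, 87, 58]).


find_max([53, 87, 58]): compare 53 with find_max([87, 58])
find_max([87, 58]): compare 87 with find_max([58])
find_max([58]) = 58  (base case)
Compare 87 with 58 -> 87
Compare 53 with 87 -> 87

87


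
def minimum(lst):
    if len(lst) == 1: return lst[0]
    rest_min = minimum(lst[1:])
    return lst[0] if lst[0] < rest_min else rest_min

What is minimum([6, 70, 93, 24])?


minimum([6, 70, 93, 24]): compare 6 with minimum([70, 93, 24])
minimum([70, 93, 24]): compare 70 with minimum([93, 24])
minimum([93, 24]): compare 93 with minimum([24])
minimum([24]) = 24  (base case)
Compare 93 with 24 -> 24
Compare 70 with 24 -> 24
Compare 6 with 24 -> 6

6


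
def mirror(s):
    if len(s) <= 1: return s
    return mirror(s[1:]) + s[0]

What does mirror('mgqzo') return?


mirror('mgqzo') = mirror('gqzo') + 'm'
mirror('gqzo') = mirror('qzo') + 'g'
mirror('qzo') = mirror('zo') + 'q'
mirror('zo') = mirror('o') + 'z'
mirror('o') = 'o'  (base case)
Concatenating: 'o' + 'z' + 'q' + 'g' + 'm' = 'ozqgm'

ozqgm


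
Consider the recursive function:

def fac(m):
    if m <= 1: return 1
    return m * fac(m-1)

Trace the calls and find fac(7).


fac(7)
= 7 * fac(6)
= 7 * 6 * fac(5)
= 7 * 6 * 5 * fac(4)
= 7 * 6 * 5 * 4 * fac(3)
= 7 * 6 * 5 * 4 * 3 * fac(2)
= 7 * 6 * 5 * 4 * 3 * 2 * fac(1)
= 7 * 6 * 5 * 4 * 3 * 2 * 1
= 5040

5040


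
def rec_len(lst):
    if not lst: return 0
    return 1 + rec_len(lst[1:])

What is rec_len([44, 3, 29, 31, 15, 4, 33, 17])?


rec_len([44, 3, 29, 31, 15, 4, 33, 17]) = 1 + rec_len([3, 29, 31, 15, 4, 33, 17])
rec_len([3, 29, 31, 15, 4, 33, 17]) = 1 + rec_len([29, 31, 15, 4, 33, 17])
rec_len([29, 31, 15, 4, 33, 17]) = 1 + rec_len([31, 15, 4, 33, 17])
rec_len([31, 15, 4, 33, 17]) = 1 + rec_len([15, 4, 33, 17])
rec_len([15, 4, 33, 17]) = 1 + rec_len([4, 33, 17])
rec_len([4, 33, 17]) = 1 + rec_len([33, 17])
rec_len([33, 17]) = 1 + rec_len([17])
rec_len([17]) = 1 + rec_len([])
rec_len([]) = 0  (base case)
Unwinding: 1 + 1 + 1 + 1 + 1 + 1 + 1 + 1 + 0 = 8

8


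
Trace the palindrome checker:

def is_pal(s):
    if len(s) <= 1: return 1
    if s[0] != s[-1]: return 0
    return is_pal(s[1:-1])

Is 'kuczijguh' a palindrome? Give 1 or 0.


is_pal('kuczijguh'): s[0]='k' != s[-1]='h' -> return 0
Result: 0 (not a palindrome)

0


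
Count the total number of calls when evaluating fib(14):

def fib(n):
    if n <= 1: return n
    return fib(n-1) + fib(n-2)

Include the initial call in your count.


Let C(n) = total calls for fib(n)
C(0) = 1, C(1) = 1
C(2) = 1 + C(1) + C(0) = 1 + 1 + 1 = 3
C(3) = 1 + C(2) + C(1) = 1 + 3 + 1 = 5
C(4) = 1 + C(3) + C(2) = 1 + 5 + 3 = 9
C(5) = 1 + C(4) + C(3) = 1 + 9 + 5 = 15
C(6) = 1 + C(5) + C(4) = 1 + 15 + 9 = 25
C(7) = 1 + C(6) + C(5) = 1 + 25 + 15 = 41
C(8) = 1 + C(7) + C(6) = 1 + 41 + 25 = 67
C(9) = 1 + C(8) + C(7) = 1 + 67 + 41 = 109
C(10) = 1 + C(9) + C(8) = 1 + 109 + 67 = 177
C(11) = 1 + C(10) + C(9) = 1 + 177 + 109 = 287
C(12) = 1 + C(11) + C(10) = 1 + 287 + 177 = 465
C(13) = 1 + C(12) + C(11) = 1 + 465 + 287 = 753
C(14) = 1 + C(13) + C(12) = 1 + 753 + 465 = 1219

1219


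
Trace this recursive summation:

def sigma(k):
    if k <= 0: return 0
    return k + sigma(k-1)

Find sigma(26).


sigma(26)
= 26 + 25 + 24 + 23 + 22 + 21 + 20 + 19 + 18 + 17 + 16 + 15 + 14 + 13 + 12 + 11 + 10 + 9 + 8 + 7 + 6 + 5 + 4 + 3 + 2 + 1 + sigma(0)
= 26 + 25 + 24 + 23 + 22 + 21 + 20 + 19 + 18 + 17 + 16 + 15 + 14 + 13 + 12 + 11 + 10 + 9 + 8 + 7 + 6 + 5 + 4 + 3 + 2 + 1 + 0
= 351

351


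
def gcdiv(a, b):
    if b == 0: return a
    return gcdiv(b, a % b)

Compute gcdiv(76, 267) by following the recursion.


gcdiv(76, 267) = gcdiv(267, 76)
gcdiv(267, 76) = gcdiv(76, 39)
gcdiv(76, 39) = gcdiv(39, 37)
gcdiv(39, 37) = gcdiv(37, 2)
gcdiv(37, 2) = gcdiv(2, 1)
gcdiv(2, 1) = gcdiv(1, 0)
gcdiv(1, 0) = 1  (base case)

1


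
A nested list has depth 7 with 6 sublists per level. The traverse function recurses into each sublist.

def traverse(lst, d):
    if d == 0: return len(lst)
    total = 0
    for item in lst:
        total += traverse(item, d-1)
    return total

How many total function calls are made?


At depth 0 (root): 1 call
At depth 1: each of 1 parents calls traverse on 6 children = 6 calls
At depth 2: each of 6 parents calls traverse on 6 children = 36 calls
At depth 3: each of 36 parents calls traverse on 6 children = 216 calls
At depth 4: each of 216 parents calls traverse on 6 children = 1296 calls
At depth 5: each of 1296 parents calls traverse on 6 children = 7776 calls
At depth 6: each of 7776 parents calls traverse on 6 children = 46656 calls
At depth 7: each of 46656 parents calls traverse on 6 children = 279936 calls
Total: 1 + 6 + 36 + 216 + 1296 + 7776 + 46656 + 279936 = 335923

335923


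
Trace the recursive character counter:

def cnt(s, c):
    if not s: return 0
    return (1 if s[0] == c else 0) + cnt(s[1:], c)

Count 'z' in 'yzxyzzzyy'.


s[0]='y' != 'z' -> 0
s[0]='z' == 'z' -> 1
s[0]='x' != 'z' -> 0
s[0]='y' != 'z' -> 0
s[0]='z' == 'z' -> 1
s[0]='z' == 'z' -> 1
s[0]='z' == 'z' -> 1
s[0]='y' != 'z' -> 0
s[0]='y' != 'z' -> 0
Sum: 0 + 1 + 0 + 0 + 1 + 1 + 1 + 0 + 0 = 4

4


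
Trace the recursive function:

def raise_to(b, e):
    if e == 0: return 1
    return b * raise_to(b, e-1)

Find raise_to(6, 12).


raise_to(6, 12)
= 6 * raise_to(6, 11)
= 6 * 6 * raise_to(6, 10)
= 6 * 6 * 6 * raise_to(6, 9)
= 6 * 6 * 6 * 6 * raise_to(6, 8)
= 6 * 6 * 6 * 6 * 6 * raise_to(6, 7)
= 6 * 6 * 6 * 6 * 6 * 6 * raise_to(6, 6)
= 6 * 6 * 6 * 6 * 6 * 6 * 6 * raise_to(6, 5)
= 6 * 6 * 6 * 6 * 6 * 6 * 6 * 6 * raise_to(6, 4)
= 6 * 6 * 6 * 6 * 6 * 6 * 6 * 6 * 6 * raise_to(6, 3)
= 6 * 6 * 6 * 6 * 6 * 6 * 6 * 6 * 6 * 6 * raise_to(6, 2)
= 6 * 6 * 6 * 6 * 6 * 6 * 6 * 6 * 6 * 6 * 6 * raise_to(6, 1)
= 6 * 6 * 6 * 6 * 6 * 6 * 6 * 6 * 6 * 6 * 6 * 6 * raise_to(6, 0)
= 6 * 6 * 6 * 6 * 6 * 6 * 6 * 6 * 6 * 6 * 6 * 6 * 1
= 2176782336

2176782336


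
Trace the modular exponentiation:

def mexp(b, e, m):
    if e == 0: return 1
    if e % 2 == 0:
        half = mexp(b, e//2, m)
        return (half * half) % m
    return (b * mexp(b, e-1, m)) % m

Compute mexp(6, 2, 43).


mexp(6, 2, 43): e is even, compute mexp(6, 1, 43)
  mexp(6, 1, 43): e is odd, compute mexp(6, 0, 43)
    mexp(6, 0, 43) = 1
  (6 * 1) % 43 = 6
half=6, (6*6) % 43 = 36

36


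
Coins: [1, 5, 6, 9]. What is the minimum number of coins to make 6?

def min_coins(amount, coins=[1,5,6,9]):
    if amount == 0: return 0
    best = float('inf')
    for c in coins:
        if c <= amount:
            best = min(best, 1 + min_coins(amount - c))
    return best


Building up with DP:
min_coins(0) = 0
min_coins(1) = min(1+min_coins(0)=1+0=1) = 1
min_coins(2) = min(1+min_coins(1)=1+1=2) = 2
min_coins(3) = min(1+min_coins(2)=1+2=3) = 3
min_coins(4) = min(1+min_coins(3)=1+3=4) = 4
min_coins(5) = min(1+min_coins(4)=1+4=5, 1+min_coins(0)=1+0=1) = 1
min_coins(6) = min(1+min_coins(5)=1+1=2, 1+min_coins(1)=1+1=2, 1+min_coins(0)=1+0=1) = 1

1


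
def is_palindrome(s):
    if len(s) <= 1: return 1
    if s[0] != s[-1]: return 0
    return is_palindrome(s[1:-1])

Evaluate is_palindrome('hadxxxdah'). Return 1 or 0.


is_palindrome('hadxxxdah'): s[0]='h' == s[-1]='h' -> check is_palindrome('adxxxda')
is_palindrome('adxxxda'): s[0]='a' == s[-1]='a' -> check is_palindrome('dxxxd')
is_palindrome('dxxxd'): s[0]='d' == s[-1]='d' -> check is_palindrome('xxx')
is_palindrome('xxx'): s[0]='x' == s[-1]='x' -> check is_palindrome('x')
is_palindrome('x'): len <= 1 -> return 1  (base case)
Result: 1 (palindrome)

1


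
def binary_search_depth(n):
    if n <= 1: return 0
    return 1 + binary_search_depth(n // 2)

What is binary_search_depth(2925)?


2925 / 2 = 1462
1462 / 2 = 731
731 / 2 = 365
365 / 2 = 182
182 / 2 = 91
91 / 2 = 45
45 / 2 = 22
22 / 2 = 11
11 / 2 = 5
5 / 2 = 2
2 / 2 = 1
Reached 1 after 11 halvings

11


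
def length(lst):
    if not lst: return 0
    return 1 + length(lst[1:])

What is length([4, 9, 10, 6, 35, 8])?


length([4, 9, 10, 6, 35, 8]) = 1 + length([9, 10, 6, 35, 8])
length([9, 10, 6, 35, 8]) = 1 + length([10, 6, 35, 8])
length([10, 6, 35, 8]) = 1 + length([6, 35, 8])
length([6, 35, 8]) = 1 + length([35, 8])
length([35, 8]) = 1 + length([8])
length([8]) = 1 + length([])
length([]) = 0  (base case)
Unwinding: 1 + 1 + 1 + 1 + 1 + 1 + 0 = 6

6


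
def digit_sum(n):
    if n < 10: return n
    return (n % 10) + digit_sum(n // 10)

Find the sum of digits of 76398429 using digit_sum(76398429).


digit_sum(76398429) = 9 + digit_sum(7639842)
digit_sum(7639842) = 2 + digit_sum(763984)
digit_sum(763984) = 4 + digit_sum(76398)
digit_sum(76398) = 8 + digit_sum(7639)
digit_sum(7639) = 9 + digit_sum(763)
digit_sum(763) = 3 + digit_sum(76)
digit_sum(76) = 6 + digit_sum(7)
digit_sum(7) = 7  (base case)
Total: 9 + 2 + 4 + 8 + 9 + 3 + 6 + 7 = 48

48


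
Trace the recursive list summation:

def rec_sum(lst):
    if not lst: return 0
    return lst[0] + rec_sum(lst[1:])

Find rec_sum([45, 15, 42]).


rec_sum([45, 15, 42]) = 45 + rec_sum([15, 42])
rec_sum([15, 42]) = 15 + rec_sum([42])
rec_sum([42]) = 42 + rec_sum([])
rec_sum([]) = 0  (base case)
Total: 45 + 15 + 42 + 0 = 102

102


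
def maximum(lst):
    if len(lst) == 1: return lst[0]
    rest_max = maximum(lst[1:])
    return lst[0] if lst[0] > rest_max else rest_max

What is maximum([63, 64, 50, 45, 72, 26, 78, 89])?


maximum([63, 64, 50, 45, 72, 26, 78, 89]): compare 63 with maximum([64, 50, 45, 72, 26, 78, 89])
maximum([64, 50, 45, 72, 26, 78, 89]): compare 64 with maximum([50, 45, 72, 26, 78, 89])
maximum([50, 45, 72, 26, 78, 89]): compare 50 with maximum([45, 72, 26, 78, 89])
maximum([45, 72, 26, 78, 89]): compare 45 with maximum([72, 26, 78, 89])
maximum([72, 26, 78, 89]): compare 72 with maximum([26, 78, 89])
maximum([26, 78, 89]): compare 26 with maximum([78, 89])
maximum([78, 89]): compare 78 with maximum([89])
maximum([89]) = 89  (base case)
Compare 78 with 89 -> 89
Compare 26 with 89 -> 89
Compare 72 with 89 -> 89
Compare 45 with 89 -> 89
Compare 50 with 89 -> 89
Compare 64 with 89 -> 89
Compare 63 with 89 -> 89

89


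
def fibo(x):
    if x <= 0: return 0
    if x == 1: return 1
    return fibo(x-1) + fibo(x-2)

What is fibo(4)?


Computing fibo(4) bottom-up:
fibo(0) = 0
fibo(1) = 1
fibo(2) = fibo(1) + fibo(0) = 1 + 0 = 1
fibo(3) = fibo(2) + fibo(1) = 1 + 1 = 2
fibo(4) = fibo(3) + fibo(2) = 2 + 1 = 3

3


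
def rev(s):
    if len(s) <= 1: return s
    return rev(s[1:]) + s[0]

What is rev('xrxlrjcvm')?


rev('xrxlrjcvm') = rev('rxlrjcvm') + 'x'
rev('rxlrjcvm') = rev('xlrjcvm') + 'r'
rev('xlrjcvm') = rev('lrjcvm') + 'x'
rev('lrjcvm') = rev('rjcvm') + 'l'
rev('rjcvm') = rev('jcvm') + 'r'
rev('jcvm') = rev('cvm') + 'j'
rev('cvm') = rev('vm') + 'c'
rev('vm') = rev('m') + 'v'
rev('m') = 'm'  (base case)
Concatenating: 'm' + 'v' + 'c' + 'j' + 'r' + 'l' + 'x' + 'r' + 'x' = 'mvcjrlxrx'

mvcjrlxrx


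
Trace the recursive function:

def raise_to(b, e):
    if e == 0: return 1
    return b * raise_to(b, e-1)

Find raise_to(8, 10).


raise_to(8, 10)
= 8 * raise_to(8, 9)
= 8 * 8 * raise_to(8, 8)
= 8 * 8 * 8 * raise_to(8, 7)
= 8 * 8 * 8 * 8 * raise_to(8, 6)
= 8 * 8 * 8 * 8 * 8 * raise_to(8, 5)
= 8 * 8 * 8 * 8 * 8 * 8 * raise_to(8, 4)
= 8 * 8 * 8 * 8 * 8 * 8 * 8 * raise_to(8, 3)
= 8 * 8 * 8 * 8 * 8 * 8 * 8 * 8 * raise_to(8, 2)
= 8 * 8 * 8 * 8 * 8 * 8 * 8 * 8 * 8 * raise_to(8, 1)
= 8 * 8 * 8 * 8 * 8 * 8 * 8 * 8 * 8 * 8 * raise_to(8, 0)
= 8 * 8 * 8 * 8 * 8 * 8 * 8 * 8 * 8 * 8 * 1
= 1073741824

1073741824


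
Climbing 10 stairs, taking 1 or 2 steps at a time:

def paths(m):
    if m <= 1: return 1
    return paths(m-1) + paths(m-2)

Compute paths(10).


Building up from base cases:
paths(0) = 1
paths(1) = 1
paths(2) = paths(1) + paths(0) = 1 + 1 = 2
paths(3) = paths(2) + paths(1) = 2 + 1 = 3
paths(4) = paths(3) + paths(2) = 3 + 2 = 5
paths(5) = paths(4) + paths(3) = 5 + 3 = 8
paths(6) = paths(5) + paths(4) = 8 + 5 = 13
paths(7) = paths(6) + paths(5) = 13 + 8 = 21
paths(8) = paths(7) + paths(6) = 21 + 13 = 34
paths(9) = paths(8) + paths(7) = 34 + 21 = 55
paths(10) = paths(9) + paths(8) = 55 + 34 = 89

89


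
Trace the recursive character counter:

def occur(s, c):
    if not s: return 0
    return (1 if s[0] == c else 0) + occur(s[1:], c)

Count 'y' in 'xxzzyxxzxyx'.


s[0]='x' != 'y' -> 0
s[0]='x' != 'y' -> 0
s[0]='z' != 'y' -> 0
s[0]='z' != 'y' -> 0
s[0]='y' == 'y' -> 1
s[0]='x' != 'y' -> 0
s[0]='x' != 'y' -> 0
s[0]='z' != 'y' -> 0
s[0]='x' != 'y' -> 0
s[0]='y' == 'y' -> 1
s[0]='x' != 'y' -> 0
Sum: 0 + 0 + 0 + 0 + 1 + 0 + 0 + 0 + 0 + 1 + 0 = 2

2
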